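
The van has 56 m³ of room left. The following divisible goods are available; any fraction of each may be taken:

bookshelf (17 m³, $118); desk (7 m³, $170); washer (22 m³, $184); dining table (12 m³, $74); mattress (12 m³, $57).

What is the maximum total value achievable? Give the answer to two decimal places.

533.67

Take in order of value per unit:
- desk (170/7 per unit): all 7 → value 170, running total 170.00
- washer (184/22 per unit): all 22 → value 184, running total 354.00
- bookshelf (118/17 per unit): all 17 → value 118, running total 472.00
- dining table (74/12 per unit): 10 of 12 → value 10×74/12 = 61.6667, running total 533.67
Total 533.67.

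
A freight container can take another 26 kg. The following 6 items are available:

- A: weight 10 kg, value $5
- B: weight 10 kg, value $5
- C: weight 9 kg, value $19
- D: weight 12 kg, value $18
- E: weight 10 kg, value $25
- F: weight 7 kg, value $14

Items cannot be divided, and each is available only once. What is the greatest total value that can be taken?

$58

Check high-value combinations within 26 kg:
- C+E+F: weight 9+10+7=26, value 19+25+14=58
- C+E: weight 9+10=19, value 19+25=44
- D+E: weight 12+10=22, value 18+25=43
- E+F: weight 10+7=17, value 25+14=39
Best: $58.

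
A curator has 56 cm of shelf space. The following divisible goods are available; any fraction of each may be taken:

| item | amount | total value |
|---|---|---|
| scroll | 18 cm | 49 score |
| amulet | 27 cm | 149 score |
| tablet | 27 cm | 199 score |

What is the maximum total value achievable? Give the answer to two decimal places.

Take in order of value per unit:
- tablet (199/27 per unit): all 27 → value 199, running total 199.00
- amulet (149/27 per unit): all 27 → value 149, running total 348.00
- scroll (49/18 per unit): 2 of 18 → value 2×49/18 = 5.4444, running total 353.44
Total 353.44.

353.44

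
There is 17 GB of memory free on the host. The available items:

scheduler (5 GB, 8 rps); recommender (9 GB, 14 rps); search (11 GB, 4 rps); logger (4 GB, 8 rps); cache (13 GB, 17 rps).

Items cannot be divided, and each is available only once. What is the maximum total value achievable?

Check high-value combinations within 17 GB:
- logger+cache: memory 4+13=17, value 8+17=25
- recommender+logger: memory 9+4=13, value 14+8=22
- scheduler+recommender: memory 5+9=14, value 8+14=22
- cache: memory 13, value 17
Best: 25 rps.

25 rps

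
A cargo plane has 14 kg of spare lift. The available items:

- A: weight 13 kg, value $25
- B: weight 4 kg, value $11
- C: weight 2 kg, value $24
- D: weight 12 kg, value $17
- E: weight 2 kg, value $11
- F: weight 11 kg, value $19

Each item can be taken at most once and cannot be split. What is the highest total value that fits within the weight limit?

$46

This is a 0/1 knapsack; check combinations near the capacity.
- B+C+E: weight 4+2+2=8, value 11+24+11=46
- C+F: weight 2+11=13, value 24+19=43
- C+D: weight 2+12=14, value 24+17=41
- C+E: weight 2+2=4, value 24+11=35
Best: $46.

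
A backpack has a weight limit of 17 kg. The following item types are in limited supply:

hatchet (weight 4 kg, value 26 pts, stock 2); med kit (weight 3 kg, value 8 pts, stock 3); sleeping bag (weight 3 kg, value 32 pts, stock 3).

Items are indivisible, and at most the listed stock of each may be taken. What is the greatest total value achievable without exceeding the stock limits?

148 pts

Best selections within weight 17 and stock limits:
- 2×hatchet + 3×sleeping bag: weight 17, value 148
- 1×hatchet + 1×med kit + 3×sleeping bag: weight 16, value 130
- 2×hatchet + 1×med kit + 2×sleeping bag: weight 17, value 124
- 1×hatchet + 3×sleeping bag: weight 13, value 122
Best: 148 pts.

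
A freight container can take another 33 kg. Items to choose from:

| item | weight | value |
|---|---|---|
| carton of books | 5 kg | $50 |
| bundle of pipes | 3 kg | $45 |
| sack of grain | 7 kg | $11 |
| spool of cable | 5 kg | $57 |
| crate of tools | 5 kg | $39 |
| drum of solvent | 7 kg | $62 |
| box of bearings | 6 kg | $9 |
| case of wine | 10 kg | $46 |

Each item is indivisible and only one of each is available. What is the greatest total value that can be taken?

$264

Check high-value combinations within 33 kg:
- carton of books+bundle of pipes+sack of grain+spool of cable+crate of tools+drum of solvent: weight 5+3+7+5+5+7=32, value 50+45+11+57+39+62=264
- carton of books+bundle of pipes+spool of cable+crate of tools+drum of solvent+box of bearings: weight 5+3+5+5+7+6=31, value 50+45+57+39+62+9=262
- carton of books+bundle of pipes+spool of cable+drum of solvent+case of wine: weight 5+3+5+7+10=30, value 50+45+57+62+46=260
- carton of books+spool of cable+crate of tools+drum of solvent+case of wine: weight 5+5+5+7+10=32, value 50+57+39+62+46=254
- carton of books+bundle of pipes+spool of cable+crate of tools+drum of solvent: weight 5+3+5+5+7=25, value 50+45+57+39+62=253
Best: $264.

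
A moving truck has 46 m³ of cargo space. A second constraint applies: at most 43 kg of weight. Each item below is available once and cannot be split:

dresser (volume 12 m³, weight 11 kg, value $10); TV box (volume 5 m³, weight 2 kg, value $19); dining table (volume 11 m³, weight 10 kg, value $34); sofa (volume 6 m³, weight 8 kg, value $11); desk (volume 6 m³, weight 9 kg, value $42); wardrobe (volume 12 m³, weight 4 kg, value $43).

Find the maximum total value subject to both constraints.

$149

Feasible sets respecting both limits:
- TV box+dining table+sofa+desk+wardrobe: volume 40, weight 33, value 149
- dresser+TV box+dining table+desk+wardrobe: volume 46, weight 36, value 148
- TV box+dining table+desk+wardrobe: volume 34, weight 25, value 138
Best: $149.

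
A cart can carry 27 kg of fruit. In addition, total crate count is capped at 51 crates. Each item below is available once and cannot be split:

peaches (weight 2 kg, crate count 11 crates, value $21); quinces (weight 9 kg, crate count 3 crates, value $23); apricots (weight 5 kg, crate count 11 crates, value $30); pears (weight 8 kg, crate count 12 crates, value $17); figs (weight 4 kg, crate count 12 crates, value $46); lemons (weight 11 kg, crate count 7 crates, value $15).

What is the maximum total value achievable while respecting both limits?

$120

Feasible sets respecting both limits:
- peaches+quinces+apricots+figs: weight 20, crate count 37, value 120
- quinces+apricots+pears+figs: weight 26, crate count 38, value 116
- peaches+apricots+pears+figs: weight 19, crate count 46, value 114
- peaches+apricots+figs+lemons: weight 22, crate count 41, value 112
Best: $120.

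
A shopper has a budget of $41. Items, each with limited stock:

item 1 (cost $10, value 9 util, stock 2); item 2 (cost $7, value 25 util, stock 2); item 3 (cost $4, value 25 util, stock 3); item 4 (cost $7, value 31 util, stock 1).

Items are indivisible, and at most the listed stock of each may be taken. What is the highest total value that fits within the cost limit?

156 util

Best selections within cost 41 and stock limits:
- 2×item 2 + 3×item 3 + 1×item 4: cost 33, value 156
- 1×item 1 + 1×item 2 + 3×item 3 + 1×item 4: cost 36, value 140
Best: 156 util.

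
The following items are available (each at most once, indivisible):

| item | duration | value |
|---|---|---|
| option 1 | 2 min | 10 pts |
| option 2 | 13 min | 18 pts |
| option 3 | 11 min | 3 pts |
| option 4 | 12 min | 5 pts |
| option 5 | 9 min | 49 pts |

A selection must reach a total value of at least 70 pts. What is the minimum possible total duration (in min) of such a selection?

Subsets with value ≥ 70, sorted by total duration:
- option 1+option 2+option 5: duration 24, value 77
- option 2+option 3+option 5: duration 33, value 70
- option 2+option 4+option 5: duration 34, value 72
- option 1+option 2+option 3+option 5: duration 35, value 80
Minimum duration: 24 min.

24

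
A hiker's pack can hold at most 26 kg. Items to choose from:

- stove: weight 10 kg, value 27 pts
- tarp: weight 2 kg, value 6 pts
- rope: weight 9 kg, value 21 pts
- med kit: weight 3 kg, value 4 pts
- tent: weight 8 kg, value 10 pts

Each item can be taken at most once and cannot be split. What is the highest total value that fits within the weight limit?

58 pts

Check high-value combinations within 26 kg:
- stove+tarp+rope+med kit: weight 10+2+9+3=24, value 27+6+21+4=58
- stove+tarp+rope: weight 10+2+9=21, value 27+6+21=54
- stove+rope+med kit: weight 10+9+3=22, value 27+21+4=52
- stove+rope: weight 10+9=19, value 27+21=48
Best: 58 pts.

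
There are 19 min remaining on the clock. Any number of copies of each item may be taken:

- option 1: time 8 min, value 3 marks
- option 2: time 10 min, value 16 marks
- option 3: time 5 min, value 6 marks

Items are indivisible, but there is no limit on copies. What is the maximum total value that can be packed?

22 marks

Best value-per-unit is option 2 at 16/10; filling with it alone gives 1×16 = 16.
Optimal mix: 1×option 2 + 1×option 3 → time 15, value 22.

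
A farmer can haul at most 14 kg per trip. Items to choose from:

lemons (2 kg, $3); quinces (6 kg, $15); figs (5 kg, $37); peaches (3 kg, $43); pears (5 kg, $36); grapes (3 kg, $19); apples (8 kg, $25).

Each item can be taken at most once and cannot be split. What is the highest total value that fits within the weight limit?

Check high-value combinations within 14 kg:
- figs+peaches+pears: weight 5+3+5=13, value 37+43+36=116
- lemons+figs+peaches+grapes: weight 2+5+3+3=13, value 3+37+43+19=102
- lemons+peaches+pears+grapes: weight 2+3+5+3=13, value 3+43+36+19=101
- figs+peaches+grapes: weight 5+3+3=11, value 37+43+19=99
Best: $116.

$116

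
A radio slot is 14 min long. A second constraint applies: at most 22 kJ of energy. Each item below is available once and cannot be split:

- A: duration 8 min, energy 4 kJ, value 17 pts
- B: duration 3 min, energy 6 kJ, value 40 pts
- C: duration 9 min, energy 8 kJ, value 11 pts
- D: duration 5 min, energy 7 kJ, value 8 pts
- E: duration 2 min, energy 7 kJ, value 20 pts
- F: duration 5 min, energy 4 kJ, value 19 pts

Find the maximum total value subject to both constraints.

79 pts

Feasible sets respecting both limits:
- B+E+F: duration 10, energy 17, value 79
- A+B+E: duration 13, energy 17, value 77
- B+C+E: duration 14, energy 21, value 71
Best: 79 pts.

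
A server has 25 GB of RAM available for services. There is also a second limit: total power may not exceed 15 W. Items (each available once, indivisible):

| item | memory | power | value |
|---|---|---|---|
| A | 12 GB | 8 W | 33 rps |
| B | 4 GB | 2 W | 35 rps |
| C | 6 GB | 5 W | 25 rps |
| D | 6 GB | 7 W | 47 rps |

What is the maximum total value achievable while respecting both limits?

Feasible sets respecting both limits:
- B+C+D: memory 16, power 14, value 107
- A+B+C: memory 22, power 15, value 93
- B+D: memory 10, power 9, value 82
- A+D: memory 18, power 15, value 80
Best: 107 rps.

107 rps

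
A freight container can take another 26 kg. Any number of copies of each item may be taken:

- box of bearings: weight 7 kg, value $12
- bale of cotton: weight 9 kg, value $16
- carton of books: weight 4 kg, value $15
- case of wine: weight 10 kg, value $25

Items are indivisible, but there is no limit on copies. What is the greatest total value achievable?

Best value-per-unit is carton of books at 15/4, and filling with it alone uses weight 6×4=24. No mix of the others beats 6×15 = 90.

$90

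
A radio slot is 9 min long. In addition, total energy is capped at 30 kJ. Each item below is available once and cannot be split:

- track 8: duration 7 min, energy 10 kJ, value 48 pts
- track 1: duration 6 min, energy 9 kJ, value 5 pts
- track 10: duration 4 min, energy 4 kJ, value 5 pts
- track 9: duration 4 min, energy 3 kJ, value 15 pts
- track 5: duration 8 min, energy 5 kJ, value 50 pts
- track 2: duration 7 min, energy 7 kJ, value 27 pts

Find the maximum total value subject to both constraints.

Feasible sets respecting both limits:
- track 5: duration 8, energy 5, value 50
- track 8: duration 7, energy 10, value 48
- track 2: duration 7, energy 7, value 27
- track 10+track 9: duration 8, energy 7, value 20
Best: 50 pts.

50 pts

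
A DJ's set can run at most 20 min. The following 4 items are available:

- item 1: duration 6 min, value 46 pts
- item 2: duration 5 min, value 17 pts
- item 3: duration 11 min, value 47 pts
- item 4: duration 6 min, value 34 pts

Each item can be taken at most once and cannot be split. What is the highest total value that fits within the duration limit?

Check high-value combinations within 20 min:
- item 1+item 2+item 4: duration 6+5+6=17, value 46+17+34=97
- item 1+item 3: duration 6+11=17, value 46+47=93
- item 3+item 4: duration 11+6=17, value 47+34=81
- item 1+item 4: duration 6+6=12, value 46+34=80
- item 2+item 3: duration 5+11=16, value 17+47=64
Best: 97 pts.

97 pts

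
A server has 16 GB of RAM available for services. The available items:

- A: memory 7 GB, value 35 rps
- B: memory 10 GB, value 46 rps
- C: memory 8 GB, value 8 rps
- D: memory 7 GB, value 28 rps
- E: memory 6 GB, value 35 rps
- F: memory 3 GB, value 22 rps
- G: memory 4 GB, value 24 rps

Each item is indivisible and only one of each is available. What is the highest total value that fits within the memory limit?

92 rps

This is a 0/1 knapsack; check combinations near the capacity.
- A+E+F: memory 7+6+3=16, value 35+35+22=92
- D+E+F: memory 7+6+3=16, value 28+35+22=85
- E+F+G: memory 6+3+4=13, value 35+22+24=81
- A+F+G: memory 7+3+4=14, value 35+22+24=81
- B+E: memory 10+6=16, value 46+35=81
Best: 92 rps.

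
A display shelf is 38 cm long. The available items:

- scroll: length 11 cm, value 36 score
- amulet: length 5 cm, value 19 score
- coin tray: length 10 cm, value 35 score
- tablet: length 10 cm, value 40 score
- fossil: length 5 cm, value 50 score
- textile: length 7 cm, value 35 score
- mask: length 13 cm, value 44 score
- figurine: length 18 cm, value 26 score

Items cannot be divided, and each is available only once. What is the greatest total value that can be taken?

180 score

Check high-value combinations within 38 cm:
- scroll+amulet+tablet+fossil+textile: length 11+5+10+5+7=38, value 36+19+40+50+35=180
- amulet+coin tray+tablet+fossil+textile: length 5+10+10+5+7=37, value 19+35+40+50+35=179
- scroll+amulet+coin tray+fossil+textile: length 11+5+10+5+7=38, value 36+19+35+50+35=175
- tablet+fossil+textile+mask: length 10+5+7+13=35, value 40+50+35+44=169
- coin tray+tablet+fossil+mask: length 10+10+5+13=38, value 35+40+50+44=169
Best: 180 score.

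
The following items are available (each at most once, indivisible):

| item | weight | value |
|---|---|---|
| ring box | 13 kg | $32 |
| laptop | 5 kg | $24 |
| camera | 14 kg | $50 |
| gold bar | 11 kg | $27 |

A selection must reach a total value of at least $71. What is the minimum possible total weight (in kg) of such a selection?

19

Subsets with value ≥ 71, sorted by total weight:
- laptop+camera: weight 19, value 74
- camera+gold bar: weight 25, value 77
Minimum weight: 19 kg.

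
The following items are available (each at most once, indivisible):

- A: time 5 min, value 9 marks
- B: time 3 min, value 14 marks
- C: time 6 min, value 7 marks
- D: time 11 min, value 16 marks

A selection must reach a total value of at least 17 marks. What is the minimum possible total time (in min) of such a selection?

Subsets with value ≥ 17, sorted by total time:
- A+B: time 8, value 23
- B+C: time 9, value 21
Minimum time: 8 min.

8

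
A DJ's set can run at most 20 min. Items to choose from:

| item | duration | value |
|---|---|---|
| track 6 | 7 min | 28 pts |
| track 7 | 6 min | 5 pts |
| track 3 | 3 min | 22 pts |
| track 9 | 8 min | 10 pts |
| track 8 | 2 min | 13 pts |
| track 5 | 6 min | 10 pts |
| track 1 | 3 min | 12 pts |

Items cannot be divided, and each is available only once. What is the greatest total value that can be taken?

Check high-value combinations within 20 min:
- track 6+track 3+track 8+track 1: duration 7+3+2+3=15, value 28+22+13+12=75
- track 6+track 3+track 8+track 5: duration 7+3+2+6=18, value 28+22+13+10=73
- track 6+track 3+track 9+track 8: duration 7+3+8+2=20, value 28+22+10+13=73
Best: 75 pts.

75 pts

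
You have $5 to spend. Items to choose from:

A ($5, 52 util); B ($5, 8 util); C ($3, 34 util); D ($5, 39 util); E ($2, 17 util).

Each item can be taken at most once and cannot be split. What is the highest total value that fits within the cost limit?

Check high-value combinations within $5:
- A: cost 5, value 52
- C+E: cost 3+2=5, value 34+17=51
- D: cost 5, value 39
- C: cost 3, value 34
Best: 52 util.

52 util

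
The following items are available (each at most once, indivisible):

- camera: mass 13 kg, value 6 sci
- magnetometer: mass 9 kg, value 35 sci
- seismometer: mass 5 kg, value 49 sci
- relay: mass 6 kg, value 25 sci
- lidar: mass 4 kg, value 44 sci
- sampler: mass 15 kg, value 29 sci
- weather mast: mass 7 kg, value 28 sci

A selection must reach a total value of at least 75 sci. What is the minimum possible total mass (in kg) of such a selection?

Subsets with value ≥ 75, sorted by total mass:
- seismometer+lidar: mass 9, value 93
- seismometer+weather mast: mass 12, value 77
Minimum mass: 9 kg.

9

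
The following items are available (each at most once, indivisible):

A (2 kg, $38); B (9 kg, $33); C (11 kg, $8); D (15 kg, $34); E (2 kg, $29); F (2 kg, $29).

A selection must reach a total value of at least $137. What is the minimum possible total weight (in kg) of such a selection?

Subsets with value ≥ 137, sorted by total weight:
- A+B+C+E+F: weight 26, value 137
- A+B+D+E+F: weight 30, value 163
- A+C+D+E+F: weight 32, value 138
- A+B+C+D+E: weight 39, value 142
Minimum weight: 26 kg.

26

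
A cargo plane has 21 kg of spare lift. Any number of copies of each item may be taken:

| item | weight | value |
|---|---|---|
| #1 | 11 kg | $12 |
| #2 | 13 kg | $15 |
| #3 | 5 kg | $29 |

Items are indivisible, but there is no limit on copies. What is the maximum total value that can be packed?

$116

Best value-per-unit is #3 at 29/5, and filling with it alone uses weight 4×5=20. No mix of the others beats 4×29 = 116.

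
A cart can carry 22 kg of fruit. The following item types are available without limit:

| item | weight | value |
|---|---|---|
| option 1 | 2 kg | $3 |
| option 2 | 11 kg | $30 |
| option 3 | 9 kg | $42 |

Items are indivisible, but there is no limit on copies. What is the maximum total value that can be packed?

$90

Best value-per-unit is option 3 at 42/9; filling with it alone gives 2×42 = 84.
Optimal mix: 2×option 1 + 2×option 3 → weight 22, value 90.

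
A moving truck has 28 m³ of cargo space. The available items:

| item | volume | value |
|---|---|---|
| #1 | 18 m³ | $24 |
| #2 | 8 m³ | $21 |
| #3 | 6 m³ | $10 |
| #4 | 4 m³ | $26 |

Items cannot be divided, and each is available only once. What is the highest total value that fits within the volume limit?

Check high-value combinations within 28 m³:
- #1+#3+#4: volume 18+6+4=28, value 24+10+26=60
- #2+#3+#4: volume 8+6+4=18, value 21+10+26=57
- #1+#4: volume 18+4=22, value 24+26=50
Best: $60.

$60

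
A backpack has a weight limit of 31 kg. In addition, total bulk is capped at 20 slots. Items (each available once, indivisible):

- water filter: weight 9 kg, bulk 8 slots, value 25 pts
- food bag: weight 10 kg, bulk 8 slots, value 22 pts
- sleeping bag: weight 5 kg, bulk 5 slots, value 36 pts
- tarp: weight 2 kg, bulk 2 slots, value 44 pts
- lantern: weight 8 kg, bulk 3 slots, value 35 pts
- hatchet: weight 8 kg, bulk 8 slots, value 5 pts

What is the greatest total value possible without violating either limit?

Feasible sets respecting both limits:
- water filter+sleeping bag+tarp+lantern: weight 24, bulk 18, value 140
- food bag+sleeping bag+tarp+lantern: weight 25, bulk 18, value 137
- sleeping bag+tarp+lantern+hatchet: weight 23, bulk 18, value 120
- sleeping bag+tarp+lantern: weight 15, bulk 10, value 115
Best: 140 pts.

140 pts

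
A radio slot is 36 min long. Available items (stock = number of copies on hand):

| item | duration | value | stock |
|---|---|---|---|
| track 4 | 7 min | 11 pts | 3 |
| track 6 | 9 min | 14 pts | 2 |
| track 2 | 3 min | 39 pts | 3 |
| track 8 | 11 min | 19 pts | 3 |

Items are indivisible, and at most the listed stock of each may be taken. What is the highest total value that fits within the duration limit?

161 pts

Best selections within duration 36 and stock limits:
- 1×track 4 + 1×track 6 + 3×track 2 + 1×track 8: duration 36, value 161
- 2×track 4 + 3×track 2 + 1×track 8: duration 34, value 158
Best: 161 pts.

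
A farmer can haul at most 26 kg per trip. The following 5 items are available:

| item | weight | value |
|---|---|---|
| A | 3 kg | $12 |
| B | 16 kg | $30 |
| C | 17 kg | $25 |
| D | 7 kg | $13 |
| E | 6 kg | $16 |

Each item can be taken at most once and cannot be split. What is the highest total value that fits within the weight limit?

This is a 0/1 knapsack; check combinations near the capacity.
- A+B+E: weight 3+16+6=25, value 12+30+16=58
- A+B+D: weight 3+16+7=26, value 12+30+13=55
- A+C+E: weight 3+17+6=26, value 12+25+16=53
Best: $58.

$58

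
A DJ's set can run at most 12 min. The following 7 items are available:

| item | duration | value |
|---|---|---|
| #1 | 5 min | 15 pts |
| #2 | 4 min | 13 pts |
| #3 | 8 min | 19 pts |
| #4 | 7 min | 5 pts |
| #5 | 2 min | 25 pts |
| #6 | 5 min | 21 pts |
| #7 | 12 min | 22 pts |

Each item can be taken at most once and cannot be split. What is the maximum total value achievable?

Check high-value combinations within 12 min:
- #1+#5+#6: duration 5+2+5=12, value 15+25+21=61
- #2+#5+#6: duration 4+2+5=11, value 13+25+21=59
- #1+#2+#5: duration 5+4+2=11, value 15+13+25=53
- #5+#6: duration 2+5=7, value 25+21=46
Best: 61 pts.

61 pts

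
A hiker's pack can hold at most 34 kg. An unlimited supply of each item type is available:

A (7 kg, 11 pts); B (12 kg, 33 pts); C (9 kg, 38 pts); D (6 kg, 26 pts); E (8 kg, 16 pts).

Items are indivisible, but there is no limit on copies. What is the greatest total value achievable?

142 pts

Best value-per-unit is D at 26/6; filling with it alone gives 5×26 = 130.
Optimal mix: 1×C + 4×D → weight 33, value 142.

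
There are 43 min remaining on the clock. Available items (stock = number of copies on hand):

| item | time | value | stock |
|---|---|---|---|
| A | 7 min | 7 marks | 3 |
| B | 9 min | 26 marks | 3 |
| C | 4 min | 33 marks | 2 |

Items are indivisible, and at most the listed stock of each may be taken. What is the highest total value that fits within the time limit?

151 marks

Best selections within time 43 and stock limits:
- 1×A + 3×B + 2×C: time 42, value 151
- 3×B + 2×C: time 35, value 144
Best: 151 marks.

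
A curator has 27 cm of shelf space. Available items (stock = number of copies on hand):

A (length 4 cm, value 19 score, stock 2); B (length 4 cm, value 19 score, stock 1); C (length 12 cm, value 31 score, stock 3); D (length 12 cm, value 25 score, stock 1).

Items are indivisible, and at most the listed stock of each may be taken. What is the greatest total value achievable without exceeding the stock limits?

Top feasible selections:
- 2×A + 1×B + 1×C: length 24, value 88
- 2×A + 1×B + 1×D: length 24, value 82
- 1×A + 1×B + 1×C: length 20, value 69
Best: 88 score.

88 score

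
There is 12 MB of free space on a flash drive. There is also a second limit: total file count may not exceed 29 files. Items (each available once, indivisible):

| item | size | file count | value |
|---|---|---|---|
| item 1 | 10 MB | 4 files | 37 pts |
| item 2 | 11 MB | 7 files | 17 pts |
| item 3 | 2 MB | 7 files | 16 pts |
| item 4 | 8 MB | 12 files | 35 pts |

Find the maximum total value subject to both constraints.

Feasible sets respecting both limits:
- item 1+item 3: size 12, file count 11, value 53
- item 3+item 4: size 10, file count 19, value 51
- item 1: size 10, file count 4, value 37
- item 4: size 8, file count 12, value 35
Best: 53 pts.

53 pts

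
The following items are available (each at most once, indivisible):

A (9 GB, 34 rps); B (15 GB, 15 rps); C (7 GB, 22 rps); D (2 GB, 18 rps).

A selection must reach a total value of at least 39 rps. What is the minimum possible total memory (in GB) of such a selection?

9

Subsets with value ≥ 39, sorted by total memory:
- C+D: memory 9, value 40
- A+D: memory 11, value 52
- A+C: memory 16, value 56
- A+C+D: memory 18, value 74
Minimum memory: 9 GB.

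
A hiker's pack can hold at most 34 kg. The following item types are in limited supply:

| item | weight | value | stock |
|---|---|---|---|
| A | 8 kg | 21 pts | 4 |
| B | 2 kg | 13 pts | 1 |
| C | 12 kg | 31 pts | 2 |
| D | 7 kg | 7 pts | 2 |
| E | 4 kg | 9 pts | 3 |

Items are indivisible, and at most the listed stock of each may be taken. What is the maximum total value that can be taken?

Best selections within weight 34 and stock limits:
- 4×A + 1×B: weight 34, value 97
- 1×A + 1×B + 2×C: weight 34, value 96
Best: 97 pts.

97 pts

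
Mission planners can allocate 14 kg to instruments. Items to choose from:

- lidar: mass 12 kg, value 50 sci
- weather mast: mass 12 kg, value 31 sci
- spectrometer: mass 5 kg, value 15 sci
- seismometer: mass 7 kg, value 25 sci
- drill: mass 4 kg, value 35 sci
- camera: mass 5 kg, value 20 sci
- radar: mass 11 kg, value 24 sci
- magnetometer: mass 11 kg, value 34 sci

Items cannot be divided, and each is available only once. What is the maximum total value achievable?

This is a 0/1 knapsack; check combinations near the capacity.
- spectrometer+drill+camera: mass 5+4+5=14, value 15+35+20=70
- seismometer+drill: mass 7+4=11, value 25+35=60
- drill+camera: mass 4+5=9, value 35+20=55
Best: 70 sci.

70 sci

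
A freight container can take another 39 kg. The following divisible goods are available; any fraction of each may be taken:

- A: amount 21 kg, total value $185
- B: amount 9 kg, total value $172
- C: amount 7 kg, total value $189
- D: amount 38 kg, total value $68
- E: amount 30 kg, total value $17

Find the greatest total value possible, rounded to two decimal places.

549.58

Take in order of value per unit:
- C (189/7 per unit): all 7 → value 189, running total 189.00
- B (172/9 per unit): all 9 → value 172, running total 361.00
- A (185/21 per unit): all 21 → value 185, running total 546.00
- D (68/38 per unit): 2 of 38 → value 2×68/38 = 3.5789, running total 549.58
Total 549.58.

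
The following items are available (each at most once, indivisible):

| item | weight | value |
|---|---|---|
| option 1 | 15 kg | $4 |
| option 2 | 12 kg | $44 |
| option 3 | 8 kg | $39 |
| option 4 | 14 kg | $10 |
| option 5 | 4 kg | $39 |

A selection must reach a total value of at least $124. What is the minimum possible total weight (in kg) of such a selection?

38

Subsets with value ≥ 124, sorted by total weight:
- option 2+option 3+option 4+option 5: weight 38, value 132
- option 1+option 2+option 3+option 5: weight 39, value 126
- option 1+option 2+option 3+option 4+option 5: weight 53, value 136
Minimum weight: 38 kg.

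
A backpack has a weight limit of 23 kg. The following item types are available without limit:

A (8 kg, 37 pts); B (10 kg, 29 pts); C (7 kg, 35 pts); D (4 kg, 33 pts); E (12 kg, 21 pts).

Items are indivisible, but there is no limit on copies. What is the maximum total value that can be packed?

167 pts

Best value-per-unit is D at 33/4; filling with it alone gives 5×33 = 165.
Optimal mix: 1×C + 4×D → weight 23, value 167.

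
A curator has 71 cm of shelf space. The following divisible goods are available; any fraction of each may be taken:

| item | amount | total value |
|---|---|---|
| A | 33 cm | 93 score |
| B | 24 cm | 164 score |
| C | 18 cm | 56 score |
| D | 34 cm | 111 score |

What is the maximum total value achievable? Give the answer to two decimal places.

315.44

Take in order of value per unit:
- B (164/24 per unit): all 24 → value 164, running total 164.00
- D (111/34 per unit): all 34 → value 111, running total 275.00
- C (56/18 per unit): 13 of 18 → value 13×56/18 = 40.4444, running total 315.44
Total 315.44.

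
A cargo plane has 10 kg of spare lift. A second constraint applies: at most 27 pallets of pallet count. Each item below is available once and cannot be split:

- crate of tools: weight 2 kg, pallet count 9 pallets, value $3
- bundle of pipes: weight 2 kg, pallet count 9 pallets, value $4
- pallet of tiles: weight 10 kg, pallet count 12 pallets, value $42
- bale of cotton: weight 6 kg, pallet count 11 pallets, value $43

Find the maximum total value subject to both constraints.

$47

Feasible sets respecting both limits:
- bundle of pipes+bale of cotton: weight 8, pallet count 20, value 47
- crate of tools+bale of cotton: weight 8, pallet count 20, value 46
- bale of cotton: weight 6, pallet count 11, value 43
Best: $47.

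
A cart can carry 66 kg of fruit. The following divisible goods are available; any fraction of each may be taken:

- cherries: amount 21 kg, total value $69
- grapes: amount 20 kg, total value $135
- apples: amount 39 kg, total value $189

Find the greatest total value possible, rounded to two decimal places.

347.00

Take in order of value per unit:
- grapes (135/20 per unit): all 20 → value 135, running total 135.00
- apples (189/39 per unit): all 39 → value 189, running total 324.00
- cherries (69/21 per unit): 7 of 21 → value 7×69/21 = 23.0000, running total 347.00
Total 347.00.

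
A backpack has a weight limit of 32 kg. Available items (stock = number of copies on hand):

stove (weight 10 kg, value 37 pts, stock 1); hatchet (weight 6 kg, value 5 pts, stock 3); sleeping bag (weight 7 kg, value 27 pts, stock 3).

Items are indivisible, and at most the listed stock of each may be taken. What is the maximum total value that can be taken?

Best selections within weight 32 and stock limits:
- 1×stove + 3×sleeping bag: weight 31, value 118
- 1×stove + 1×hatchet + 2×sleeping bag: weight 30, value 96
- 1×stove + 2×sleeping bag: weight 24, value 91
Best: 118 pts.

118 pts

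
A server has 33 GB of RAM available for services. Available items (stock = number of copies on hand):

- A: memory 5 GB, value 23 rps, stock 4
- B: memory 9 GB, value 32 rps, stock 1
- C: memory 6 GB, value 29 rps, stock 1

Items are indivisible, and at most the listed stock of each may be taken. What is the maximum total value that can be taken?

130 rps

Best selections within memory 33 and stock limits:
- 3×A + 1×B + 1×C: memory 30, value 130
- 4×A + 1×B: memory 29, value 124
- 4×A + 1×C: memory 26, value 121
- 2×A + 1×B + 1×C: memory 25, value 107
Best: 130 rps.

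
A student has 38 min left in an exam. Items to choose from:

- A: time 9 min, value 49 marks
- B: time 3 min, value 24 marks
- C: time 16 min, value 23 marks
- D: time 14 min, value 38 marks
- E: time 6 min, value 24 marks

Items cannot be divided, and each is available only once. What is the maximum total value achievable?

Check high-value combinations within 38 min:
- A+B+D+E: time 9+3+14+6=32, value 49+24+38+24=135
- A+B+C+E: time 9+3+16+6=34, value 49+24+23+24=120
- A+B+D: time 9+3+14=26, value 49+24+38=111
- A+D+E: time 9+14+6=29, value 49+38+24=111
- A+B+E: time 9+3+6=18, value 49+24+24=97
Best: 135 marks.

135 marks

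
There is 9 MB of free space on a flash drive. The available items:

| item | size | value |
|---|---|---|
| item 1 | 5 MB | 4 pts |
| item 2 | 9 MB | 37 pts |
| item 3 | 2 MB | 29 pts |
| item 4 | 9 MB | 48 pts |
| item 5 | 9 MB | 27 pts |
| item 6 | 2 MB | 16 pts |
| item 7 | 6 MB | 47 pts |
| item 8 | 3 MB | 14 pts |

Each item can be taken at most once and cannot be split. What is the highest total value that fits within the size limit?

76 pts

Check high-value combinations within 9 MB:
- item 3+item 7: size 2+6=8, value 29+47=76
- item 6+item 7: size 2+6=8, value 16+47=63
- item 7+item 8: size 6+3=9, value 47+14=61
Best: 76 pts.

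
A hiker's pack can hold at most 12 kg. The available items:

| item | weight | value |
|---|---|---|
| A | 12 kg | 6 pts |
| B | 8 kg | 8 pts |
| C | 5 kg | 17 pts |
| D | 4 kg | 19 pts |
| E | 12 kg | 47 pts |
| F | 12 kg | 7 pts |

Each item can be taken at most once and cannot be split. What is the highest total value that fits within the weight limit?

Check high-value combinations within 12 kg:
- E: weight 12, value 47
- C+D: weight 5+4=9, value 17+19=36
- B+D: weight 8+4=12, value 8+19=27
Best: 47 pts.

47 pts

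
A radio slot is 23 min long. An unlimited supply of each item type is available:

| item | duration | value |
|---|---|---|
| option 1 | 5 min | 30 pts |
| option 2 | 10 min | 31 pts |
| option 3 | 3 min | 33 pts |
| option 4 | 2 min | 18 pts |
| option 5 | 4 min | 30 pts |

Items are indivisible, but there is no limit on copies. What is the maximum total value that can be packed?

Best value-per-unit is option 3 at 33/3; filling with it alone gives 7×33 = 231.
Optimal mix: 7×option 3 + 1×option 4 → duration 23, value 249.

249 pts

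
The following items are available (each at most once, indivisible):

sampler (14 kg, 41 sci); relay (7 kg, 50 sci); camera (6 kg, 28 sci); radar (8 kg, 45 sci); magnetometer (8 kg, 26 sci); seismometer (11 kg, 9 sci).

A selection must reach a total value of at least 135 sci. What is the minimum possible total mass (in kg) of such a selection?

Subsets with value ≥ 135, sorted by total mass:
- relay+camera+radar+magnetometer: mass 29, value 149
- sampler+relay+radar: mass 29, value 136
Minimum mass: 29 kg.

29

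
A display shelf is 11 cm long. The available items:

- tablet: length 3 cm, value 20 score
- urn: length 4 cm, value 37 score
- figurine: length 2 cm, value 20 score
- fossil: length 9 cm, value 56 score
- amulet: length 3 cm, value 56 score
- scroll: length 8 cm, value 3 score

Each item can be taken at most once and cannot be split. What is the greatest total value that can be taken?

Check high-value combinations within 11 cm:
- urn+figurine+amulet: length 4+2+3=9, value 37+20+56=113
- tablet+urn+amulet: length 3+4+3=10, value 20+37+56=113
- tablet+figurine+amulet: length 3+2+3=8, value 20+20+56=96
- urn+amulet: length 4+3=7, value 37+56=93
- tablet+urn+figurine: length 3+4+2=9, value 20+37+20=77
Best: 113 score.

113 score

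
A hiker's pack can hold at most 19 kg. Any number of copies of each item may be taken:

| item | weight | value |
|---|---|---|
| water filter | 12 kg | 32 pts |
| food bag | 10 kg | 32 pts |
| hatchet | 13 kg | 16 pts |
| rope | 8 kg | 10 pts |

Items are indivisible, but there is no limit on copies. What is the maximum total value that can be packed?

Best value-per-unit is food bag at 32/10; filling with it alone gives 1×32 = 32.
Optimal mix: 1×food bag + 1×rope → weight 18, value 42.

42 pts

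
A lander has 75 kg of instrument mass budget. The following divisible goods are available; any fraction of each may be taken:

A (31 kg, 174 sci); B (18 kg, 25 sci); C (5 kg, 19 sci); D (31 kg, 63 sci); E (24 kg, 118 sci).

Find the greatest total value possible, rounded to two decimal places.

341.48

Take in order of value per unit:
- A (174/31 per unit): all 31 → value 174, running total 174.00
- E (118/24 per unit): all 24 → value 118, running total 292.00
- C (19/5 per unit): all 5 → value 19, running total 311.00
- D (63/31 per unit): 15 of 31 → value 15×63/31 = 30.4839, running total 341.48
Total 341.48.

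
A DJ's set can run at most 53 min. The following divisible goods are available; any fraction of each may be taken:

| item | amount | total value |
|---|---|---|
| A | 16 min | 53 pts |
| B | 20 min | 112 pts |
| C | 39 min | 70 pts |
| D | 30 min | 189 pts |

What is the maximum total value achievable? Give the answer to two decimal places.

310.94

Take in order of value per unit:
- D (189/30 per unit): all 30 → value 189, running total 189.00
- B (112/20 per unit): all 20 → value 112, running total 301.00
- A (53/16 per unit): 3 of 16 → value 3×53/16 = 9.9375, running total 310.94
Total 310.94.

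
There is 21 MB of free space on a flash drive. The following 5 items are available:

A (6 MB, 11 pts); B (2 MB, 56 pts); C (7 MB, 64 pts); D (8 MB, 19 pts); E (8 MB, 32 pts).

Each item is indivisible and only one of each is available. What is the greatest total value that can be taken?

152 pts

Check high-value combinations within 21 MB:
- B+C+E: size 2+7+8=17, value 56+64+32=152
- B+C+D: size 2+7+8=17, value 56+64+19=139
- A+B+C: size 6+2+7=15, value 11+56+64=131
Best: 152 pts.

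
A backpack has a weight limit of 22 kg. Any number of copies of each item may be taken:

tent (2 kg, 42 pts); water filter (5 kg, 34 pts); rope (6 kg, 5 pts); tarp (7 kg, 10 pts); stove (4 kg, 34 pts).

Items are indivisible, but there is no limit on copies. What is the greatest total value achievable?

Best value-per-unit is tent at 42/2, and filling with it alone uses weight 11×2=22. No mix of the others beats 11×42 = 462.

462 pts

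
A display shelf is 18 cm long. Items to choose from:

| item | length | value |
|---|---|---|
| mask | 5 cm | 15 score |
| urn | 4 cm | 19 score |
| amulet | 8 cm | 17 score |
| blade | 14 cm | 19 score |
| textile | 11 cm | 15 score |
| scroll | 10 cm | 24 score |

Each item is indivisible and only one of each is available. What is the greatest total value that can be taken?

Check high-value combinations within 18 cm:
- mask+urn+amulet: length 5+4+8=17, value 15+19+17=51
- urn+scroll: length 4+10=14, value 19+24=43
- amulet+scroll: length 8+10=18, value 17+24=41
- mask+scroll: length 5+10=15, value 15+24=39
- urn+blade: length 4+14=18, value 19+19=38
Best: 51 score.

51 score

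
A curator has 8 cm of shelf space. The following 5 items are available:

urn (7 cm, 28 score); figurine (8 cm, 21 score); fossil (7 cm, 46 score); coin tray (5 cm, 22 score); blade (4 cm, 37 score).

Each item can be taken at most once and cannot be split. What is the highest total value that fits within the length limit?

Check high-value combinations within 8 cm:
- fossil: length 7, value 46
- blade: length 4, value 37
- urn: length 7, value 28
- coin tray: length 5, value 22
- figurine: length 8, value 21
Best: 46 score.

46 score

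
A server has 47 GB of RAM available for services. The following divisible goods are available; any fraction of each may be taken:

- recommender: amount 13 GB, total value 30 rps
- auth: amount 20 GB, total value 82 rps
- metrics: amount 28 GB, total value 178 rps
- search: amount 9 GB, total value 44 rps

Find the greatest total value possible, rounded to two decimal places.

Take in order of value per unit:
- metrics (178/28 per unit): all 28 → value 178, running total 178.00
- search (44/9 per unit): all 9 → value 44, running total 222.00
- auth (82/20 per unit): 10 of 20 → value 10×82/20 = 41.0000, running total 263.00
Total 263.00.

263.00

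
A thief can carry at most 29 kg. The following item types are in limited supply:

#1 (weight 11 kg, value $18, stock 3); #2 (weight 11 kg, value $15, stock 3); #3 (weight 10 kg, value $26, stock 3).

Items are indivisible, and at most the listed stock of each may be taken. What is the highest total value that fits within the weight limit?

Top feasible selections:
- 2×#3: weight 20, value 52
- 1×#1 + 1×#3: weight 21, value 44
- 1×#2 + 1×#3: weight 21, value 41
- 2×#1: weight 22, value 36
Best: $52.

$52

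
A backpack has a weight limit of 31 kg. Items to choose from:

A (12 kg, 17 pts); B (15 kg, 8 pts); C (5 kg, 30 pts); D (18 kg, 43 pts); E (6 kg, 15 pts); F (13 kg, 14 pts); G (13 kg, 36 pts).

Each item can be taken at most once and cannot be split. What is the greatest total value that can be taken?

Check high-value combinations within 31 kg:
- C+D+E: weight 5+18+6=29, value 30+43+15=88
- A+C+G: weight 12+5+13=30, value 17+30+36=83
- C+E+G: weight 5+6+13=24, value 30+15+36=81
- C+F+G: weight 5+13+13=31, value 30+14+36=80
Best: 88 pts.

88 pts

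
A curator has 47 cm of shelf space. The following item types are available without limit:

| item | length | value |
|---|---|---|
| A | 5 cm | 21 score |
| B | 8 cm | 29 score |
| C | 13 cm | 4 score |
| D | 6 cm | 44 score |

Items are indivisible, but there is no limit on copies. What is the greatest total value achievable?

329 score

Best value-per-unit is D at 44/6; filling with it alone gives 7×44 = 308.
Optimal mix: 1×A + 7×D → length 47, value 329.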